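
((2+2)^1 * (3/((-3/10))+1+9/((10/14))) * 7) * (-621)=-62596.80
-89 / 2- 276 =-320.50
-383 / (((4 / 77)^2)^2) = -13463614703 / 256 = -52592244.93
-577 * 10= -5770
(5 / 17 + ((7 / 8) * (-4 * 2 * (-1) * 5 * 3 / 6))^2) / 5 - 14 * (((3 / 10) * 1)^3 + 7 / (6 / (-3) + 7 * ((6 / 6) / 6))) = 379378 / 2125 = 178.53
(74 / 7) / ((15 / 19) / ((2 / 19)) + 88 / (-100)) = 3700 / 2317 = 1.60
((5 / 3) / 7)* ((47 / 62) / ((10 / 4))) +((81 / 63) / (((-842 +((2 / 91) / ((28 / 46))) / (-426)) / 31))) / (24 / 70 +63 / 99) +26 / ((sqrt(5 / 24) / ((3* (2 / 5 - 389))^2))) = 102904739171 / 4313602806933 +1766816532* sqrt(30) / 125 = 77418021.59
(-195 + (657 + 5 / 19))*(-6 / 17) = -52698 / 323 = -163.15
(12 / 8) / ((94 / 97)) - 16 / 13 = 775 / 2444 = 0.32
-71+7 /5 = -69.60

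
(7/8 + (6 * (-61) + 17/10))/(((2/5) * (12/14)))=-101759/96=-1059.99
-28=-28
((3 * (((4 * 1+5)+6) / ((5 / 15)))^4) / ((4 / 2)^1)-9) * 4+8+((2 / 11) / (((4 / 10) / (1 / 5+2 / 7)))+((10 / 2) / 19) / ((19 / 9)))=683909670036 / 27797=24603722.35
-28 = -28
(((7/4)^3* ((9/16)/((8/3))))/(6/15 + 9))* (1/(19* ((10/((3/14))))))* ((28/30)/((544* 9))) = 1029/39796080640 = 0.00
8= 8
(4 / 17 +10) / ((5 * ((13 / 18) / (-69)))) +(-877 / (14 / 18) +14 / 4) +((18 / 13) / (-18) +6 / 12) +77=-9608581 / 7735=-1242.22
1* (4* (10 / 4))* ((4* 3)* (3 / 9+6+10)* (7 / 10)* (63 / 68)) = 21609 / 17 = 1271.12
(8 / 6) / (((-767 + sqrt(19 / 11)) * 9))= -8437 / 43680330-sqrt(209) / 43680330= -0.00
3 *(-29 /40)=-2.18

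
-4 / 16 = -1 / 4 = -0.25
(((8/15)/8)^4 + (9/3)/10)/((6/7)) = 212639/607500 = 0.35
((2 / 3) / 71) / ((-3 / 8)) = -16 / 639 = -0.03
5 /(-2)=-5 /2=-2.50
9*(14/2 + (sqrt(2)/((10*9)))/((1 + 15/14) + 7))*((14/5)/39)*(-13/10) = -147/25 - 49*sqrt(2)/47625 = -5.88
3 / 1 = 3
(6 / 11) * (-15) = -8.18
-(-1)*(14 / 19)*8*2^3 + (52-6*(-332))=39732 / 19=2091.16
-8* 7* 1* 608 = -34048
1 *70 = 70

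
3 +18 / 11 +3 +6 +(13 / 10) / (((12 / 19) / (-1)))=15283 / 1320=11.58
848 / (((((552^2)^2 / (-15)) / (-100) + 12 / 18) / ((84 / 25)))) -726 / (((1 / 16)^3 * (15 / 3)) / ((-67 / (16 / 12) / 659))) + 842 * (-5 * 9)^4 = 3452771599.99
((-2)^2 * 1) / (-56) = -1 / 14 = -0.07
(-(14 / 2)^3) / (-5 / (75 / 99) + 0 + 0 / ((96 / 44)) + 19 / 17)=29155 / 466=62.56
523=523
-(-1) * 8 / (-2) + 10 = 6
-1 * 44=-44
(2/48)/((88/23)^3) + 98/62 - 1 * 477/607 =244839232007/307758206976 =0.80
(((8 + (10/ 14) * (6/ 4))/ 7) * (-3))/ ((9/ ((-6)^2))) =-762/ 49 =-15.55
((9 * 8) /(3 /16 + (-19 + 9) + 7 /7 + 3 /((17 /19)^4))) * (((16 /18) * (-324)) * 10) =92367544320 /1840351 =50190.18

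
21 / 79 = 0.27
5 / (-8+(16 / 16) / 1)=-5 / 7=-0.71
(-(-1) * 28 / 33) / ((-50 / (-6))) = 28 / 275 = 0.10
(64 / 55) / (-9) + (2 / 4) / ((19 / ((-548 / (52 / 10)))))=-2.90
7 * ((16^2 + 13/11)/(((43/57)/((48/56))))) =967518/473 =2045.49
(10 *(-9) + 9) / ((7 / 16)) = -1296 / 7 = -185.14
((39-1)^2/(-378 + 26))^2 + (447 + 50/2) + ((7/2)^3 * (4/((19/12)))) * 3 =119735747/147136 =813.78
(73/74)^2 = 5329/5476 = 0.97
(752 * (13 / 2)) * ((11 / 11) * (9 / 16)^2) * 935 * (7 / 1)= 323918595 / 32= 10122456.09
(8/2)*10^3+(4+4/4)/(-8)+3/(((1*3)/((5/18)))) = 287975/72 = 3999.65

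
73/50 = 1.46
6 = 6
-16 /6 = -8 /3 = -2.67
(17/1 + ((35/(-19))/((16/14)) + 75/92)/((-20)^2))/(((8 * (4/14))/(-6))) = -99834063/2237440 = -44.62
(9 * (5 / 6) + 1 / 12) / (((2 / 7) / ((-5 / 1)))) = -3185 / 24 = -132.71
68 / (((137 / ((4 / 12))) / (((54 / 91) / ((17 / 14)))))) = 144 / 1781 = 0.08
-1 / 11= -0.09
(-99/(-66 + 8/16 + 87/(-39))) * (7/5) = 6006/2935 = 2.05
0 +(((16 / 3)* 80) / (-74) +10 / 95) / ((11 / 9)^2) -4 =-662578 / 85063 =-7.79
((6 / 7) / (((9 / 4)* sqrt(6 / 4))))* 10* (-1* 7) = -80* sqrt(6) / 9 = -21.77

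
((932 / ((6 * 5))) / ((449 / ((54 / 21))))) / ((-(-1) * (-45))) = -932 / 235725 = -0.00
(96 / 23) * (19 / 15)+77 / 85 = 6.19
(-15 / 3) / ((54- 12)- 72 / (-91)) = -455 / 3894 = -0.12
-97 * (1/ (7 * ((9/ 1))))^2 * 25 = -2425/ 3969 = -0.61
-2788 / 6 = -1394 / 3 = -464.67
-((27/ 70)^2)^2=-0.02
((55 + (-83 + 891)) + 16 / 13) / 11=78.57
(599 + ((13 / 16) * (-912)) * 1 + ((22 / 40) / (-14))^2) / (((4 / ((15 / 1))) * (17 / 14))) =-33398037 / 76160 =-438.52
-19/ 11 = -1.73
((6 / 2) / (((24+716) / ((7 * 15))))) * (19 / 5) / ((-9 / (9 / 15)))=-399 / 3700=-0.11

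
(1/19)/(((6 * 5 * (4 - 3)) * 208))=1/118560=0.00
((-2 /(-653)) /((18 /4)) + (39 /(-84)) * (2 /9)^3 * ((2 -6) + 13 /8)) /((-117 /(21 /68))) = -0.00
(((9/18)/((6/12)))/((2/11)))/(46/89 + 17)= 979/3118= 0.31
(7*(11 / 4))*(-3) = -231 / 4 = -57.75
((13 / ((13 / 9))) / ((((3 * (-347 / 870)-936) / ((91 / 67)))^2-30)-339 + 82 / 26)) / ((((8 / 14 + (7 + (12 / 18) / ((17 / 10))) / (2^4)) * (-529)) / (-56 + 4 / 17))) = 221833123948800 / 114963263557613327063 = 0.00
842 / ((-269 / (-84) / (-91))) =-6436248 / 269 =-23926.57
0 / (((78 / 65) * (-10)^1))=0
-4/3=-1.33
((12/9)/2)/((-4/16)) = -8/3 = -2.67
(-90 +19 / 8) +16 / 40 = -3489 / 40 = -87.22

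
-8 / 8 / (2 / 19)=-19 / 2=-9.50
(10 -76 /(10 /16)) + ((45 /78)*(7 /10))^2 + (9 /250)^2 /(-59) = -277784407881 /2492750000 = -111.44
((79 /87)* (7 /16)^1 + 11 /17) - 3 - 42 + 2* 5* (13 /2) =497993 /23664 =21.04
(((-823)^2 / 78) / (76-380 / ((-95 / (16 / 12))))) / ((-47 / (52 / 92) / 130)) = -44026385 / 263764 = -166.92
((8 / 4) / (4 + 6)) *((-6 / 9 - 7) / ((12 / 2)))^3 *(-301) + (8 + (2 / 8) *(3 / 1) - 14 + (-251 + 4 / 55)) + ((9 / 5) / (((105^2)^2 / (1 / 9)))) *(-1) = -130.59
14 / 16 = 7 / 8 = 0.88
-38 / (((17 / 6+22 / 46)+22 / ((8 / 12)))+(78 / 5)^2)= -131100 / 964867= -0.14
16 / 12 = 4 / 3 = 1.33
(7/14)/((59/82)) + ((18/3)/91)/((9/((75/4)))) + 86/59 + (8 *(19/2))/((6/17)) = 217.62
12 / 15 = 0.80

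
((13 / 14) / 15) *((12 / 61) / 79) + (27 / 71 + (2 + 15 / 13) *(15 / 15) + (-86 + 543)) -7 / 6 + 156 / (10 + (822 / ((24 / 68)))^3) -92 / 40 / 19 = 51482058973632346720742 / 112101130751767615185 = 459.25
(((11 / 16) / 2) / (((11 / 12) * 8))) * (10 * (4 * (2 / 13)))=15 / 52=0.29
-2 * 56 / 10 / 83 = -56 / 415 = -0.13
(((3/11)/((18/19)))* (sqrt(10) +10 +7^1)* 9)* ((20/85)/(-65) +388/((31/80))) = 52305.84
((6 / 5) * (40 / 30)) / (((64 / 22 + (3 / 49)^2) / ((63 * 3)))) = 39933432 / 384655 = 103.82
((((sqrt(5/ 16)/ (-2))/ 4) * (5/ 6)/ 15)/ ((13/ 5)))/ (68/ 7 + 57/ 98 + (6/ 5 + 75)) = -1225 * sqrt(5)/ 158681952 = -0.00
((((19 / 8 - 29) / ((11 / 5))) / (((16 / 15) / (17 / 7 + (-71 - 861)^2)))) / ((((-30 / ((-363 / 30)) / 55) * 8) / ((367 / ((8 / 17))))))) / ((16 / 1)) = -4888561044462975 / 3670016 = -1332027174.94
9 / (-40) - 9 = -369 / 40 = -9.22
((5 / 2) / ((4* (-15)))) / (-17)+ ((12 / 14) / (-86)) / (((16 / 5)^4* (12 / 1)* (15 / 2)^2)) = 0.00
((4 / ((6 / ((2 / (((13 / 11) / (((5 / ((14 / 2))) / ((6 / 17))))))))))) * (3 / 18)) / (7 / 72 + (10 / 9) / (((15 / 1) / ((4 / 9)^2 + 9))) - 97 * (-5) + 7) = 605880 / 784570423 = 0.00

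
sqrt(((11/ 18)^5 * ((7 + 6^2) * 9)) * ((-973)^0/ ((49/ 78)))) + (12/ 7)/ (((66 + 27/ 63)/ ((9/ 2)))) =18/ 155 + 121 * sqrt(18447)/ 2268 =7.36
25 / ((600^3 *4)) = 0.00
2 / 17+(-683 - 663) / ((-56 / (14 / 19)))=11517 / 646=17.83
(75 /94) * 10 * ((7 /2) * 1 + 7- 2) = 6375 /94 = 67.82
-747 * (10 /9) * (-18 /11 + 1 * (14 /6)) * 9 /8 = -28635 /44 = -650.80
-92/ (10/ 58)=-533.60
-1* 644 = -644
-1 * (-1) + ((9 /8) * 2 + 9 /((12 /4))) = 25 /4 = 6.25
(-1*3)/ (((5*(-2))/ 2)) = 0.60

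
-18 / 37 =-0.49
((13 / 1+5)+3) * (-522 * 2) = -21924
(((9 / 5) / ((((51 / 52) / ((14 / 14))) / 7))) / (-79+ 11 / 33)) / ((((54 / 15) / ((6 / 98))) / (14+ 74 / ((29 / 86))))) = -132015 / 203609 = -0.65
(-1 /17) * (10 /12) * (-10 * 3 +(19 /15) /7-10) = 4181 /2142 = 1.95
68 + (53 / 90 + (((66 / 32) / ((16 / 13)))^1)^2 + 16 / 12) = 214490869 / 2949120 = 72.73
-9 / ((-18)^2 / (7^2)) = -49 / 36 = -1.36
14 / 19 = 0.74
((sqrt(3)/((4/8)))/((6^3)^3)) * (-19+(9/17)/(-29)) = -293 * sqrt(3)/77629752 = -0.00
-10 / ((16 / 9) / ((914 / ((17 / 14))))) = -143955 / 34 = -4233.97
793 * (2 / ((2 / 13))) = 10309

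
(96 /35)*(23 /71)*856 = 1890048 /2485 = 760.58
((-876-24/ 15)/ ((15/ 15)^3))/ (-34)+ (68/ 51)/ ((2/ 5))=7432/ 255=29.15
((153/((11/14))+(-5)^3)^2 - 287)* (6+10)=8856992/121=73198.28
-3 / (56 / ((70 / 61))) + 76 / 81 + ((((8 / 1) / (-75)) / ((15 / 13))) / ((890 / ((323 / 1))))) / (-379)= 365364695891 / 416662177500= 0.88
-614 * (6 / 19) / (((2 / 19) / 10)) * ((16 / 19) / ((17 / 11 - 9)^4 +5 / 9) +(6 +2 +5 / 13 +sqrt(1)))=-17377676906770680 / 100524748883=-172869.64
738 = 738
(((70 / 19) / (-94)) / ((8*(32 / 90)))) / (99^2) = -0.00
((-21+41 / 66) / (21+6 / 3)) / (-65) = 269 / 19734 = 0.01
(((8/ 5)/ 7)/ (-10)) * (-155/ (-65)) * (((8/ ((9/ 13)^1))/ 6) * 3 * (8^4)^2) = -8321499136/ 1575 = -5283491.51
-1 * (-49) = 49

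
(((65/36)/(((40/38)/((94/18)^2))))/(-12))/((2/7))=-3819361/279936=-13.64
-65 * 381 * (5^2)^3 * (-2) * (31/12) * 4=7997031250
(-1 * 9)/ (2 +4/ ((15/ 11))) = -135/ 74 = -1.82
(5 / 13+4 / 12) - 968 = -37724 / 39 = -967.28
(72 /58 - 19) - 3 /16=-8327 /464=-17.95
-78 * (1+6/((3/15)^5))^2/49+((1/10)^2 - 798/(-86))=-117926638378193/210700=-559689788.22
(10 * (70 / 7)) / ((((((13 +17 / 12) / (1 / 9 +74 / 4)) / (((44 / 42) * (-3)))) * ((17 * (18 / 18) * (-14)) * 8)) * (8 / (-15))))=-460625 / 1152872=-0.40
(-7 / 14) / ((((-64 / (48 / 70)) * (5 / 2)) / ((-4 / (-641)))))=3 / 224350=0.00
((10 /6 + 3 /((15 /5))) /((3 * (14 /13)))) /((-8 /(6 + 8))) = -13 /9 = -1.44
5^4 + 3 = 628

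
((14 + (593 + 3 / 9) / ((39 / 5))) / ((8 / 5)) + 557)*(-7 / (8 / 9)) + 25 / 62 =-62278357 / 12896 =-4829.28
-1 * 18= -18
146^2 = 21316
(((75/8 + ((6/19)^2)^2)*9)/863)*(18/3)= 0.59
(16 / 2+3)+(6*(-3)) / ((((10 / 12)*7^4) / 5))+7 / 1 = 17.96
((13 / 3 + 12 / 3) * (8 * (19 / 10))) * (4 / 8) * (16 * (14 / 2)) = 21280 / 3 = 7093.33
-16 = -16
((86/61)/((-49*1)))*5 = -430/2989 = -0.14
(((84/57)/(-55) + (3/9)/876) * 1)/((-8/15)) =72539/1464672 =0.05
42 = 42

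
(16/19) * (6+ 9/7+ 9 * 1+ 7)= 2608/133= 19.61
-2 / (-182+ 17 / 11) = 22 / 1985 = 0.01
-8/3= -2.67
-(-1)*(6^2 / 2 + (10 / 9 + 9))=253 / 9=28.11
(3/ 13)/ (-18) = -1/ 78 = -0.01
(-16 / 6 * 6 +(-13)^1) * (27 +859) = -25694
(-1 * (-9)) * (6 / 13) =4.15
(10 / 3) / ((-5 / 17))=-34 / 3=-11.33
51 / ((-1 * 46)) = -51 / 46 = -1.11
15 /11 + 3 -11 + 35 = 312 /11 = 28.36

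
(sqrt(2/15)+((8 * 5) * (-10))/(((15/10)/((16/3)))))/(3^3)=-12800/243+sqrt(30)/405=-52.66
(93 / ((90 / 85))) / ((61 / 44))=11594 / 183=63.36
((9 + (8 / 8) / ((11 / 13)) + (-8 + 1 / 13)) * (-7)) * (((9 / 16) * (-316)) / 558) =178619 / 35464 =5.04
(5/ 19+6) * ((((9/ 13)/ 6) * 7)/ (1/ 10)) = 12495/ 247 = 50.59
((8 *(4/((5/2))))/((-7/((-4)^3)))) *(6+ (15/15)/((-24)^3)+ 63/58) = 3246632/3915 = 829.28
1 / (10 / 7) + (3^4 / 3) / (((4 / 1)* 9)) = 29 / 20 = 1.45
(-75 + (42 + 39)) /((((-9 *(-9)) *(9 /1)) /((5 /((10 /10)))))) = 10 /243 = 0.04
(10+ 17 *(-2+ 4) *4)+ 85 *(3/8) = 1423/8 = 177.88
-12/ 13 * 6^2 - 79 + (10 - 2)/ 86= -62685/ 559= -112.14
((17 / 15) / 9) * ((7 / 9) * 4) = 476 / 1215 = 0.39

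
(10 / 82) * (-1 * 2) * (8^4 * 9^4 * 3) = -19663797.07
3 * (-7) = -21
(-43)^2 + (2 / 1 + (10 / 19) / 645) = 4536803 / 2451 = 1851.00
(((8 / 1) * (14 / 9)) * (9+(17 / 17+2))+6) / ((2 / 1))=233 / 3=77.67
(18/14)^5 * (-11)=-649539/16807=-38.65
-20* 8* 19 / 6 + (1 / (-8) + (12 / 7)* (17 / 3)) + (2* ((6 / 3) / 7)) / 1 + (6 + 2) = -82069 / 168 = -488.51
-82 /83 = -0.99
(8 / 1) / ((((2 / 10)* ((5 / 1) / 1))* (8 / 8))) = 8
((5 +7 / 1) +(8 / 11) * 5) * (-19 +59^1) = 6880 / 11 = 625.45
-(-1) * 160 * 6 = 960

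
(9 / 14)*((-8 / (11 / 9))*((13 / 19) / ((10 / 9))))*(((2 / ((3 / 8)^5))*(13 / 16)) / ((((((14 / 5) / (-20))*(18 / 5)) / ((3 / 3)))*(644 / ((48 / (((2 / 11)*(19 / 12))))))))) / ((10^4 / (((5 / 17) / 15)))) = 692224 / 1210369825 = 0.00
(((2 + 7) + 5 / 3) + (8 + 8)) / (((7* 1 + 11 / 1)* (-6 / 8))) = -160 / 81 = -1.98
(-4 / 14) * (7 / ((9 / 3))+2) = -26 / 21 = -1.24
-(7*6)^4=-3111696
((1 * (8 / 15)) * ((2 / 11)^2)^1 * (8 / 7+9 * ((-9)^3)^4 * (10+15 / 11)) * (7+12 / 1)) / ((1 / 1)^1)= 1352272620671081504 / 139755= 9676023188229.98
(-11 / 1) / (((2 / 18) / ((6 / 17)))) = -594 / 17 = -34.94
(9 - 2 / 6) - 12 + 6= 8 / 3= 2.67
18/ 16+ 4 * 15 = 489/ 8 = 61.12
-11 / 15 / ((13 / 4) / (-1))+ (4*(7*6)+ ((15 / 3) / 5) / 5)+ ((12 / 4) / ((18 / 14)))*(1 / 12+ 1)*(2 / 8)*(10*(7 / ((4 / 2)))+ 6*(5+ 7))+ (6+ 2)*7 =2733529 / 9360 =292.04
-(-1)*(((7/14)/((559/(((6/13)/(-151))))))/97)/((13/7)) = -21/1383716737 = -0.00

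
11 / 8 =1.38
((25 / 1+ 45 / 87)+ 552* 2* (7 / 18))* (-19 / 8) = -187967 / 174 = -1080.27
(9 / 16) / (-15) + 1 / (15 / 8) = 119 / 240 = 0.50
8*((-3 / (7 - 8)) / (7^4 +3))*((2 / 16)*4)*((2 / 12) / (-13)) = -1 / 15626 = -0.00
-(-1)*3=3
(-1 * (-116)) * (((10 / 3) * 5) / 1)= 5800 / 3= 1933.33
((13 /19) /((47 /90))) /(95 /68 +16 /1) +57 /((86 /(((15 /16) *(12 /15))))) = 16001253 /27954472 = 0.57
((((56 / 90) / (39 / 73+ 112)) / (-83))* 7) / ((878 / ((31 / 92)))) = -3577 / 19987516350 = -0.00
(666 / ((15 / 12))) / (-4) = -666 / 5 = -133.20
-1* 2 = -2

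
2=2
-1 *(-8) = 8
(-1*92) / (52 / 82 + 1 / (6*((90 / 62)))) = -1018440 / 8291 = -122.84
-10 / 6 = -5 / 3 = -1.67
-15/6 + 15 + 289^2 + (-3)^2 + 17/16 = 1336697/16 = 83543.56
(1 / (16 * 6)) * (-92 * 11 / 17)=-0.62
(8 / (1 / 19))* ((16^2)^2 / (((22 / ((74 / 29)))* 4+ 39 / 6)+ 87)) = 737148928 / 9471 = 77832.22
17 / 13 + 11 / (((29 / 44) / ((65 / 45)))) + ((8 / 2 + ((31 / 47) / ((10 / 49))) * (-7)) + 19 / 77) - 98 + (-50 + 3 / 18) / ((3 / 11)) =-5601062828 / 20465445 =-273.68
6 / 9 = 2 / 3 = 0.67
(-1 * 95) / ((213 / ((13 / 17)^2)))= -16055 / 61557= -0.26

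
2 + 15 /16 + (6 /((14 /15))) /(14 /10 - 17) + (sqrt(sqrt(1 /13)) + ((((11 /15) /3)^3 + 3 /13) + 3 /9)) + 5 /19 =13^(3 /4) /13 + 8488512659 /2520882000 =3.89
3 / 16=0.19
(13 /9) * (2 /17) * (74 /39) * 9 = 148 /51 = 2.90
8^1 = 8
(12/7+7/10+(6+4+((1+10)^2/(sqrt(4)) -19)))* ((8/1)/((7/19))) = 286824/245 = 1170.71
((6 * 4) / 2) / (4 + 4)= 3 / 2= 1.50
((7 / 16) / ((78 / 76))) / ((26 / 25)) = 3325 / 8112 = 0.41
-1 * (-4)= 4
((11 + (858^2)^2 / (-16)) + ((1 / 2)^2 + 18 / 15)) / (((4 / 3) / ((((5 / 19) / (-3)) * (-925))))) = -2061234075224.26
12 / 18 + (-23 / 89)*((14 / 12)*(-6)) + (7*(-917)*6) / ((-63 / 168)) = 27422629 / 267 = 102706.48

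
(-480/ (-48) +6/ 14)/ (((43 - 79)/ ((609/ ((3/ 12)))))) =-2117/ 3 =-705.67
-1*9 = -9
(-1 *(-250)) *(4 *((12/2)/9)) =2000/3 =666.67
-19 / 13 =-1.46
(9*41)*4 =1476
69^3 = 328509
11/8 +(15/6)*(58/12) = 323/24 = 13.46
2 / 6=1 / 3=0.33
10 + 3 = 13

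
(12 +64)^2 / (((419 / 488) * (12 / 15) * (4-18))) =-1761680 / 2933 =-600.64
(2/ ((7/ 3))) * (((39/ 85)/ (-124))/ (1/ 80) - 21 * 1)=-67338/ 3689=-18.25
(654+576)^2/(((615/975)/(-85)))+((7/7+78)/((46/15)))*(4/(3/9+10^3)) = -14071891560390/69023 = -203872499.90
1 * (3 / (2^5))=3 / 32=0.09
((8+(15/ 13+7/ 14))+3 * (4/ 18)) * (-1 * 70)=-28175/ 39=-722.44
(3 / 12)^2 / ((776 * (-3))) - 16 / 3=-66219 / 12416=-5.33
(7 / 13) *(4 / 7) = 0.31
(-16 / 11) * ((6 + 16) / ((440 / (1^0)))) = -4 / 55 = -0.07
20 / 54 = 10 / 27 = 0.37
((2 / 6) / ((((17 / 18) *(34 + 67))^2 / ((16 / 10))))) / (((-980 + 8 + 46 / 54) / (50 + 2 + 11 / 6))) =-73872 / 22735835785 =-0.00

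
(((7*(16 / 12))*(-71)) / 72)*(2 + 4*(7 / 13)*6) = -48209 / 351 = -137.35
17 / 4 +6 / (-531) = 3001 / 708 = 4.24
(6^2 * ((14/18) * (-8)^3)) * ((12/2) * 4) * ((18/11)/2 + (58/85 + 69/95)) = -2722234368/3553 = -766179.11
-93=-93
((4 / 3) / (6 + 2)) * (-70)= -35 / 3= -11.67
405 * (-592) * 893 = -214105680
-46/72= -23/36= -0.64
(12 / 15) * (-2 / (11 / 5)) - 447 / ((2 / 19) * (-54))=30853 / 396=77.91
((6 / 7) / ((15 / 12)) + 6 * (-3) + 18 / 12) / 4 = -1107 / 280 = -3.95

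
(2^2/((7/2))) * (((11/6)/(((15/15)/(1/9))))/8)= 11/378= 0.03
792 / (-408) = -33 / 17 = -1.94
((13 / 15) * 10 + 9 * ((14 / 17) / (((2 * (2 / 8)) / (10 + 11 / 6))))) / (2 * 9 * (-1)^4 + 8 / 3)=4694 / 527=8.91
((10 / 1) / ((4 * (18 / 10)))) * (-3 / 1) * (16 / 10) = -20 / 3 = -6.67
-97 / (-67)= 97 / 67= 1.45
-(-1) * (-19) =-19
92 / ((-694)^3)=-23 / 83563846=-0.00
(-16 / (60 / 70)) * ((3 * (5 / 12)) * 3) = -70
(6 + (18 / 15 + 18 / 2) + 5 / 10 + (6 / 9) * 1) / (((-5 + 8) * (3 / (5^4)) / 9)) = 65125 / 6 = 10854.17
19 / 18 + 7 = 145 / 18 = 8.06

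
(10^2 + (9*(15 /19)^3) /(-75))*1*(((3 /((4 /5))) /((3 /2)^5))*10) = 274198000 /555579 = 493.54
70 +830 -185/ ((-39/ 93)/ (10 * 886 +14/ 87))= 4421750890/ 1131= 3909594.07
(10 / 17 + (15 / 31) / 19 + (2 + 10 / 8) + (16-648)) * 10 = -125790575 / 20026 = -6281.36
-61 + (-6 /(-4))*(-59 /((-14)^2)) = -24089 /392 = -61.45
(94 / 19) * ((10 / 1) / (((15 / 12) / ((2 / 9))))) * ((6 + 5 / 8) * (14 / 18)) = 69748 / 1539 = 45.32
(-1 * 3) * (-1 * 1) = 3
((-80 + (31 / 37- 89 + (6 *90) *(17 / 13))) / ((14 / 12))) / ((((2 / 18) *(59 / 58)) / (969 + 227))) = 1263799584 / 259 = 4879535.07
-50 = -50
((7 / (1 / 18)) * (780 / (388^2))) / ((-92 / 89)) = -1093365 / 1731256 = -0.63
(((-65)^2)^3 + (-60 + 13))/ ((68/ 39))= 43254951949.15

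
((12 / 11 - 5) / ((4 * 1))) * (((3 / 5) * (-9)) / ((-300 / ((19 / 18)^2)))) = -15523 / 792000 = -0.02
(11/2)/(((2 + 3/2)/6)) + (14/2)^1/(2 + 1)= 247/21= 11.76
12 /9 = 4 /3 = 1.33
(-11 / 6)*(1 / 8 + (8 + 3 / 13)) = -9559 / 624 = -15.32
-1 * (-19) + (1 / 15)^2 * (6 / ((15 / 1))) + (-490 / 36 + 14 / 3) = 7543 / 750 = 10.06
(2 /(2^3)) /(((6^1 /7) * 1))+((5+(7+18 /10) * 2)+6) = 3467 /120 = 28.89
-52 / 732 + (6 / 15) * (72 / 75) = 7159 / 22875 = 0.31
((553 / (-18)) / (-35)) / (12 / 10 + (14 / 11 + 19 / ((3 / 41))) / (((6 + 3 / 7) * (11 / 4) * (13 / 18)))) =124267 / 3063180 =0.04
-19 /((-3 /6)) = 38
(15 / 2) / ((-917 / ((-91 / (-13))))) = -15 / 262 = -0.06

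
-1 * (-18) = 18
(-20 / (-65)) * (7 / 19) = 28 / 247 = 0.11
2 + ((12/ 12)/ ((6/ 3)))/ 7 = 29/ 14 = 2.07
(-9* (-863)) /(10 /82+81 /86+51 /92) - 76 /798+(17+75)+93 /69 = 620293384175 /126767697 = 4893.15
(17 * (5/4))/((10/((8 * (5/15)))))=17/3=5.67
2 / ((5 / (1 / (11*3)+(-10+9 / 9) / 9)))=-64 / 165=-0.39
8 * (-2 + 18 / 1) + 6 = 134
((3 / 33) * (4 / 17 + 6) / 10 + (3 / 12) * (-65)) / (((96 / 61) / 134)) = -247520981 / 179520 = -1378.79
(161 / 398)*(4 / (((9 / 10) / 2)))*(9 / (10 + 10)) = 322 / 199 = 1.62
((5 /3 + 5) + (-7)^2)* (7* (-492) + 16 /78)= -22429436 /117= -191704.58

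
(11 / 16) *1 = 0.69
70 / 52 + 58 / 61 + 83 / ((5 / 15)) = 398557 / 1586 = 251.30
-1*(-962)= 962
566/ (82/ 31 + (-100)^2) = 8773/ 155041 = 0.06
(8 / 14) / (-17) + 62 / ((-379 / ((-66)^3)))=47030.97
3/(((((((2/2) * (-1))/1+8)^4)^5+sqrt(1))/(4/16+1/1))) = 15/319169065190448008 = 0.00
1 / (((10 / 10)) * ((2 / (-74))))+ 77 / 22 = -67 / 2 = -33.50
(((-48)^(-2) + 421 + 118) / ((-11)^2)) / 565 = 1241857 / 157512960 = 0.01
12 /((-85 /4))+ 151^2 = 1938037 /85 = 22800.44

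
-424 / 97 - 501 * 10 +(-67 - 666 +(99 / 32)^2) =-569924183 / 99328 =-5737.80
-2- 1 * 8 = -10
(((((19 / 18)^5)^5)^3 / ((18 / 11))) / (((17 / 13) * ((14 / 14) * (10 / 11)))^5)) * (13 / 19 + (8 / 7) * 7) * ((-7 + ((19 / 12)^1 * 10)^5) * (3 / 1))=2376003081289053591986975430000317805257937346457241184967128735869024410662286148523092608836249917977291376080837809 / 6173034908173498103992522182427113410521957561959473717039265540110465264183532621581072206326179781672960000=384900315.10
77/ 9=8.56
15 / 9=1.67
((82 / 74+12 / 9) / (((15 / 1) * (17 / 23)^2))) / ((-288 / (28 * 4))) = -1003513 / 8661330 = -0.12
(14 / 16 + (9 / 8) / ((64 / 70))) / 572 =0.00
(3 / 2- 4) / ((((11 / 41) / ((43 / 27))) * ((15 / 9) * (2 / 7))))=-12341 / 396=-31.16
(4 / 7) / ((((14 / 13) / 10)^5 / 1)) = 4641162500 / 117649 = 39449.23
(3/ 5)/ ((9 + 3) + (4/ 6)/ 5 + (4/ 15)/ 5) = 45/ 914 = 0.05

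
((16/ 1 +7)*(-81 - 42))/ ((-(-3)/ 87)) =-82041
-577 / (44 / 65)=-37505 / 44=-852.39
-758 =-758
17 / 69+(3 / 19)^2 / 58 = 356567 / 1444722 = 0.25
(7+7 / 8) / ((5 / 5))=63 / 8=7.88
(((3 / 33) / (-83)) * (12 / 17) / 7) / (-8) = 0.00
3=3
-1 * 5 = -5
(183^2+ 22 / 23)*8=6162152 / 23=267919.65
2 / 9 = 0.22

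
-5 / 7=-0.71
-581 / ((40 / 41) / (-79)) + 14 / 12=5645717 / 120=47047.64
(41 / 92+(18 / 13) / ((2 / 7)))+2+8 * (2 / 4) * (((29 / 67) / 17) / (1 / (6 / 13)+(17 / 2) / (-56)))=6771404559 / 922239188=7.34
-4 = -4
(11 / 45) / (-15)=-11 / 675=-0.02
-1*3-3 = -6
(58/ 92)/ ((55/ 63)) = 1827/ 2530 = 0.72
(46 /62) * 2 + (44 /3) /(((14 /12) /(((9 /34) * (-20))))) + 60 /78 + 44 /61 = -185996080 /2925377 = -63.58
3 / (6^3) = 1 / 72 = 0.01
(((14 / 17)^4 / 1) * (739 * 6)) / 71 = 28.72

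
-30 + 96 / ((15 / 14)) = 298 / 5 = 59.60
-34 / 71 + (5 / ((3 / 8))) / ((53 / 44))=119554 / 11289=10.59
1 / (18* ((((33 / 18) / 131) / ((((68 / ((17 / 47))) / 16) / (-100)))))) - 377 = -4982557 / 13200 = -377.47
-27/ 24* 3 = -27/ 8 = -3.38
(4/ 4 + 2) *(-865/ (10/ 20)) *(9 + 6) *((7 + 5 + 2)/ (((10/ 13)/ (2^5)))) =-45339840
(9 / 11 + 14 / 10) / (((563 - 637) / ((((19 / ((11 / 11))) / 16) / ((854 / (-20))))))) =19 / 22792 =0.00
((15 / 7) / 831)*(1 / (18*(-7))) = -5 / 244314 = -0.00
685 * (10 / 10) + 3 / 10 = 6853 / 10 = 685.30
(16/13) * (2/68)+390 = 86198/221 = 390.04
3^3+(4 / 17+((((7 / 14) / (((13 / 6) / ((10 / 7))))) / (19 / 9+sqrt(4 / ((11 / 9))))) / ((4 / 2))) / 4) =35656183 / 1305668 - 729 *sqrt(11) / 38402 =27.25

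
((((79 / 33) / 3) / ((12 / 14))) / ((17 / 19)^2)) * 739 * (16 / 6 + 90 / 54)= 1917874231 / 514998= 3724.04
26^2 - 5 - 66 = 605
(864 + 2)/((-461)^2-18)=866/212503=0.00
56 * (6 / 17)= 336 / 17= 19.76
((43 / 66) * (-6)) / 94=-43 / 1034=-0.04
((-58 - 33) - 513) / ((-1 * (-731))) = -604 / 731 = -0.83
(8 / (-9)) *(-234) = 208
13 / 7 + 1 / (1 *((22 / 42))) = 290 / 77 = 3.77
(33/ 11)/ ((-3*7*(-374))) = 1/ 2618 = 0.00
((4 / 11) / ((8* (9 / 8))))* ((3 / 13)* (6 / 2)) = 4 / 143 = 0.03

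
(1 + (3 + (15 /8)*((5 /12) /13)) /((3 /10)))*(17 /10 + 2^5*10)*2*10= 22483613 /312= 72062.86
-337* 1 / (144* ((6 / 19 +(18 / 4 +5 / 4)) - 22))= 6403 / 43596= 0.15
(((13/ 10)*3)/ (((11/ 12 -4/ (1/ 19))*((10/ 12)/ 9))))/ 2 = -6318/ 22525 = -0.28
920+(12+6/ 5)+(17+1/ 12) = 950.28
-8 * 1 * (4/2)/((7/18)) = -288/7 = -41.14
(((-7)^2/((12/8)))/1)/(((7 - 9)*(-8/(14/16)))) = 343/192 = 1.79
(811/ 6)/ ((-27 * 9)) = -811/ 1458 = -0.56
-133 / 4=-33.25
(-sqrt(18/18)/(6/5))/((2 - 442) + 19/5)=25/13086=0.00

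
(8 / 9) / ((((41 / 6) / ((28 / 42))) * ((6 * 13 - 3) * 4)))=8 / 27675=0.00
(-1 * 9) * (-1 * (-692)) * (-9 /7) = 56052 /7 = 8007.43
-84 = -84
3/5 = 0.60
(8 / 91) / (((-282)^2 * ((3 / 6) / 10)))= 40 / 1809171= 0.00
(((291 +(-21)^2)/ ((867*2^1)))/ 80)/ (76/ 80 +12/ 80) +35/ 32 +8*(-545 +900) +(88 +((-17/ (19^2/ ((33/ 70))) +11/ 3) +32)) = 11432048585833/ 3855999840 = 2964.74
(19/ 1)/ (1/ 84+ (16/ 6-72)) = -532/ 1941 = -0.27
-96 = -96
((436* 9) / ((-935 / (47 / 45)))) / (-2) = 10246 / 4675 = 2.19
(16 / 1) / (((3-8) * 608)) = -1 / 190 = -0.01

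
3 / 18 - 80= -479 / 6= -79.83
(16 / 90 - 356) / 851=-16012 / 38295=-0.42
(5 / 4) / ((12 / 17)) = 85 / 48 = 1.77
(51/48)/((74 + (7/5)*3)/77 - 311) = -6545/1909504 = -0.00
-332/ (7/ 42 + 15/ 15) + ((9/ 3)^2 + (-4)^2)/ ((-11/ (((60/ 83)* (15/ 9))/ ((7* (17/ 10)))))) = -30942832/ 108647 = -284.80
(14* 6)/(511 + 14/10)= 10/61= 0.16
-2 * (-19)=38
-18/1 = -18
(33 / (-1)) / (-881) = 33 / 881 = 0.04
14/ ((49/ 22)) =44/ 7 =6.29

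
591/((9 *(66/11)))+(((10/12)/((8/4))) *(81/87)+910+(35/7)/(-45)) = 320585/348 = 921.22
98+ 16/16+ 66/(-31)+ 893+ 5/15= 92089/93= 990.20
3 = 3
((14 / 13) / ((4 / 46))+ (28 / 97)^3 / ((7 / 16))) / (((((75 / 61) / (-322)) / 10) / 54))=-104364527562792 / 59323745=-1759237.01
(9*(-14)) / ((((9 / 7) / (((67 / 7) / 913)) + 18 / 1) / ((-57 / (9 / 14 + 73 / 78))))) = 4865406 / 150419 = 32.35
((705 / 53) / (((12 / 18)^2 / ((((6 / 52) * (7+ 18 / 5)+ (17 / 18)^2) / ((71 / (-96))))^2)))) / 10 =746013647224 / 30477759975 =24.48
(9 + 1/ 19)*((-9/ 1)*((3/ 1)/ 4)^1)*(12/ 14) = -6966/ 133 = -52.38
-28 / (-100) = 7 / 25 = 0.28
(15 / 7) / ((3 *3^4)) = 5 / 567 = 0.01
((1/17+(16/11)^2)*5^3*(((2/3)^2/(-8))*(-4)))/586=62125/602701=0.10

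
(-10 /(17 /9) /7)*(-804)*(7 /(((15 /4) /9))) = 173664 /17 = 10215.53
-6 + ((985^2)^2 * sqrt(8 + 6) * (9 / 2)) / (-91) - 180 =-8472028955625 * sqrt(14) / 182 - 186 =-174172690970.49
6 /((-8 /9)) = -27 /4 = -6.75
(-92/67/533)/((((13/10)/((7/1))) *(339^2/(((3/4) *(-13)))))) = 1610/1367981277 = 0.00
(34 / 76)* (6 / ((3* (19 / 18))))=306 / 361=0.85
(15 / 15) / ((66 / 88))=1.33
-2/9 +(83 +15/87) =21650/261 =82.95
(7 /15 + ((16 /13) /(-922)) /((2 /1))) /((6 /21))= 293237 /179790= 1.63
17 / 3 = 5.67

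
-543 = -543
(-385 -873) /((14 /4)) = -2516 /7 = -359.43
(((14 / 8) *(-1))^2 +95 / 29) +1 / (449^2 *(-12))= 1778725507 / 280628592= 6.34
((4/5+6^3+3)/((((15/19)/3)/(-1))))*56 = -1169336/25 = -46773.44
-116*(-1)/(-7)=-116/7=-16.57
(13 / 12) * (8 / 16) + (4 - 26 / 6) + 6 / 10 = 97 / 120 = 0.81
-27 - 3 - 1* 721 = -751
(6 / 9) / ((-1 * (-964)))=1 / 1446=0.00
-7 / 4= -1.75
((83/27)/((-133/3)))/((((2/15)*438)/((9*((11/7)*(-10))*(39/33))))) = 26975/135926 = 0.20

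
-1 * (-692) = 692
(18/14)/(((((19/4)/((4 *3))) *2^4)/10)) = 270/133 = 2.03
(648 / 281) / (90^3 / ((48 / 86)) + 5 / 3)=486 / 275266195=0.00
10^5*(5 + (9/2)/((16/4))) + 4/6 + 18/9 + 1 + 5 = 1837526/3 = 612508.67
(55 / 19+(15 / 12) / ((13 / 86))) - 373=-178747 / 494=-361.84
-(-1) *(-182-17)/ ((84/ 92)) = -4577/ 21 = -217.95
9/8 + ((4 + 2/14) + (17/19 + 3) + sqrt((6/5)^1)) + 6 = sqrt(30)/5 + 16133/1064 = 16.26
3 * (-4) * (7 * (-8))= 672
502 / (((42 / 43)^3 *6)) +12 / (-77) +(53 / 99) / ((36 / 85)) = 222228233 / 2444904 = 90.89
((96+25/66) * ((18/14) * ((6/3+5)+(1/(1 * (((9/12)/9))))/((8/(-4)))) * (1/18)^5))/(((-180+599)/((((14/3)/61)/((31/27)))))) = 6361/609953880096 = 0.00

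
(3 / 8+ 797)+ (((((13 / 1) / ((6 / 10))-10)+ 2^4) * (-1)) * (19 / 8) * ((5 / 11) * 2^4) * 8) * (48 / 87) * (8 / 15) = -7523459 / 22968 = -327.56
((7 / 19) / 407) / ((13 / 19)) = 0.00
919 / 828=1.11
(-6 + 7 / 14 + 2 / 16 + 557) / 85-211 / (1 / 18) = -3791.51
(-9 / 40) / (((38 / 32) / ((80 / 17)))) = -0.89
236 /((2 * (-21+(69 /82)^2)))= -793432 /136443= -5.82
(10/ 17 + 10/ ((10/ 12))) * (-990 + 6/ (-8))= -424041/ 34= -12471.79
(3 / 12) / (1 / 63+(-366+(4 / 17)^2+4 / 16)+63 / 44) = -0.00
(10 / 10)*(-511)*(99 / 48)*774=-6525981 / 8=-815747.62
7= 7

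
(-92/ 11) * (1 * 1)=-92/ 11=-8.36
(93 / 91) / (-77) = -93 / 7007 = -0.01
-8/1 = -8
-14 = -14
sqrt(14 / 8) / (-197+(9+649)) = sqrt(7) / 922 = 0.00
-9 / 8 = -1.12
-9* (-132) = 1188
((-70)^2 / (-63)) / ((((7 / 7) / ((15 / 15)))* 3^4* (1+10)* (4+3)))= -100 / 8019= -0.01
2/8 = 1/4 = 0.25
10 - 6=4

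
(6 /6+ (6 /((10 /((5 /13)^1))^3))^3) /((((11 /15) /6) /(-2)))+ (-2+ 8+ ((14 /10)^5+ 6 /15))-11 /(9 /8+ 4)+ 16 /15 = -4064090227862241497 /717394382583450000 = -5.67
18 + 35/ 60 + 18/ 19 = 4453/ 228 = 19.53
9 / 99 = 1 / 11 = 0.09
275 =275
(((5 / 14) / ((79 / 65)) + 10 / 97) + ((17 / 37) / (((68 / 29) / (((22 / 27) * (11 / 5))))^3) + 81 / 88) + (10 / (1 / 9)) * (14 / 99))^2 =782939097836816107908428379010630729 / 3855678633067470081489380090250000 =203.06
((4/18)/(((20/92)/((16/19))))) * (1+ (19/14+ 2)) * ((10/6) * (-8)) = -179584/3591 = -50.01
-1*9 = -9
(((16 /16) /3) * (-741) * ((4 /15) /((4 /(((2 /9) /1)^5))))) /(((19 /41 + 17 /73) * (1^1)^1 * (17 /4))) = -23656672 /7844954895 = -0.00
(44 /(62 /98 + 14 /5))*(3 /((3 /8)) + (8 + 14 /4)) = 210210 /841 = 249.95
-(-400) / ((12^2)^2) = 25 / 1296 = 0.02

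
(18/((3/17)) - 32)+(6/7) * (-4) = 66.57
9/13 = 0.69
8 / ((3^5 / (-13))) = -104 / 243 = -0.43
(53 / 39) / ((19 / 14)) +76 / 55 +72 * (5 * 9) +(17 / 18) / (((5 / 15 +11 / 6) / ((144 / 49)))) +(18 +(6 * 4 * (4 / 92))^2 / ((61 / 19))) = 210206859296116 / 64441031655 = 3262.00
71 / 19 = 3.74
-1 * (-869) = 869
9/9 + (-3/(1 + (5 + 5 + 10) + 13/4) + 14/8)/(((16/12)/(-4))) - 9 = -4997/388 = -12.88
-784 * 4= -3136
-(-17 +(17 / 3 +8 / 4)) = 28 / 3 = 9.33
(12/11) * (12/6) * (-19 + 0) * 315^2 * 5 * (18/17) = -4072194000/187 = -21776438.50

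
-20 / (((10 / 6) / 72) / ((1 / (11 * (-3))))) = 288 / 11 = 26.18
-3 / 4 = -0.75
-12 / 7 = -1.71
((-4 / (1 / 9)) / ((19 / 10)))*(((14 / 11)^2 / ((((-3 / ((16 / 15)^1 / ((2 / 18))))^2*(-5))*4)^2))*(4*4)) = -924844032 / 7184375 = -128.73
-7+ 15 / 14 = -83 / 14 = -5.93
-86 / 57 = -1.51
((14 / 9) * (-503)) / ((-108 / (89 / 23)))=313369 / 11178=28.03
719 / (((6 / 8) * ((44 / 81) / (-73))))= -1417149 / 11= -128831.73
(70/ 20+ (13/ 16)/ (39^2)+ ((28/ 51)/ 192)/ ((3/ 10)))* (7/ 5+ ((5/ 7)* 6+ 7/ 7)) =335113/ 14280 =23.47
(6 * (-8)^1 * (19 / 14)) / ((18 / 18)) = -456 / 7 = -65.14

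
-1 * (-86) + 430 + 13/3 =1561/3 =520.33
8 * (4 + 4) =64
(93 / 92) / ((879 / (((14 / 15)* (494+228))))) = 78337 / 101085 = 0.77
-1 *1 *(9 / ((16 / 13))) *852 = -24921 / 4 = -6230.25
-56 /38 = -28 /19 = -1.47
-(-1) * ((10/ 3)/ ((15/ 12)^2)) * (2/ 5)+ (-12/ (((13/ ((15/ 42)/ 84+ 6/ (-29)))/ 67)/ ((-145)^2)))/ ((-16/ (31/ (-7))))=72934.50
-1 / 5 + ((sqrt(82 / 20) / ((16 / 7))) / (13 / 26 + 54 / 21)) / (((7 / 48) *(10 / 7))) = -1 / 5 + 147 *sqrt(410) / 2150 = 1.18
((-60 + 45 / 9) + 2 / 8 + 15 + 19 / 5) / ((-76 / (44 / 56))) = 7909 / 21280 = 0.37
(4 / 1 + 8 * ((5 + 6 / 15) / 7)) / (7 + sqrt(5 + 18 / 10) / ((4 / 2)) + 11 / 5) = 32752 / 29029 - 356 * sqrt(170) / 29029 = 0.97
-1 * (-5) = 5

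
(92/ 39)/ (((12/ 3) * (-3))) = -23/ 117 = -0.20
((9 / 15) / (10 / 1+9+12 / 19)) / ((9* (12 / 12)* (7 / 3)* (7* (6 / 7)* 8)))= 19 / 626640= 0.00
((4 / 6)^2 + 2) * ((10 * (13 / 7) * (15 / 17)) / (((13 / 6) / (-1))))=-2200 / 119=-18.49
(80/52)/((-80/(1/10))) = -1/520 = -0.00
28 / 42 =0.67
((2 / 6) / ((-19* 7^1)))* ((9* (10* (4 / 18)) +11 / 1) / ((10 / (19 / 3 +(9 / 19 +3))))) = -17329 / 227430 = -0.08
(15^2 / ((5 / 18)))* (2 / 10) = 162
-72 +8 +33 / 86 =-5471 / 86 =-63.62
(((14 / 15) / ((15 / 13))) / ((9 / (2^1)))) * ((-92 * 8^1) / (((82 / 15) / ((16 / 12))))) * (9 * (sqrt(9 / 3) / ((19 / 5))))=-535808 * sqrt(3) / 7011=-132.37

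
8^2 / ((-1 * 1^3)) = -64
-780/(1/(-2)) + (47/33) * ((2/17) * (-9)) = 291438/187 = 1558.49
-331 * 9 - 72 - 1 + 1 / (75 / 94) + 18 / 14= -1600967 / 525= -3049.46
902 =902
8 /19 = 0.42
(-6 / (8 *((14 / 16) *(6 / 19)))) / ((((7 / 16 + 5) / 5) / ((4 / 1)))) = -9.98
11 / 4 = 2.75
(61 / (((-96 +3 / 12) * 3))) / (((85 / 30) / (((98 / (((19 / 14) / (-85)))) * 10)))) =33476800 / 7277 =4600.36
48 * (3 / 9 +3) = 160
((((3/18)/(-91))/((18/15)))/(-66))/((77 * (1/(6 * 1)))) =5/2774772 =0.00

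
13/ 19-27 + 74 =906/ 19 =47.68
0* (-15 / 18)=0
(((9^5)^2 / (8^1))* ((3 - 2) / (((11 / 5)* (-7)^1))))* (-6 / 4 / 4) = 52301766015 / 4928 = 10613183.04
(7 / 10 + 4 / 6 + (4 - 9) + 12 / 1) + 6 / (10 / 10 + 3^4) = 8.44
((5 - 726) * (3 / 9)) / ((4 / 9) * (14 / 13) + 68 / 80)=-562380 / 3109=-180.89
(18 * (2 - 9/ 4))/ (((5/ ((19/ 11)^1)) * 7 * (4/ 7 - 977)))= 171/ 751850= 0.00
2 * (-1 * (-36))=72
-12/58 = -6/29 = -0.21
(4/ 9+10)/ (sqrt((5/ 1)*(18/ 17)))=47*sqrt(170)/ 135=4.54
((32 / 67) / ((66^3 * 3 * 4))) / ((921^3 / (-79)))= -79 / 5643087282799857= -0.00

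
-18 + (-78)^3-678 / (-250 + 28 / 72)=-2132230806 / 4493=-474567.28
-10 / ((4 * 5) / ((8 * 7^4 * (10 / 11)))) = -8730.91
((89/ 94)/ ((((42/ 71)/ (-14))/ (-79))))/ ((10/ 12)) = 499201/ 235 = 2124.26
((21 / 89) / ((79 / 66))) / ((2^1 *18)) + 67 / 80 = 474157 / 562480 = 0.84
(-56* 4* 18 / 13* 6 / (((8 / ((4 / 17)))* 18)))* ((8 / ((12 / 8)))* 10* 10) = -358400 / 221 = -1621.72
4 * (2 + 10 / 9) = 12.44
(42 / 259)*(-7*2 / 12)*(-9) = 63 / 37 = 1.70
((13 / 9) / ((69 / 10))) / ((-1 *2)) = -65 / 621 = -0.10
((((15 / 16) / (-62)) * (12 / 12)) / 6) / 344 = -5 / 682496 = -0.00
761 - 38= 723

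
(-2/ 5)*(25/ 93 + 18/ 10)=-1924/ 2325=-0.83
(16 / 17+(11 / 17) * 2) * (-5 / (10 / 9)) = -10.06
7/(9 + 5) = 1/2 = 0.50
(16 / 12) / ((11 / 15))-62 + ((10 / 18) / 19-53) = -212840 / 1881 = -113.15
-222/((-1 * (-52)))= -111/26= -4.27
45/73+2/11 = 641/803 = 0.80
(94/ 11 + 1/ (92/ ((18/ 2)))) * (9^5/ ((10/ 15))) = 1549504809/ 2024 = 765565.62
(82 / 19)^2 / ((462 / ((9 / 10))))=5043 / 138985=0.04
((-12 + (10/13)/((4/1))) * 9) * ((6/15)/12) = -921/260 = -3.54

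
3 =3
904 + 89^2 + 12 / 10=44131 / 5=8826.20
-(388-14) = -374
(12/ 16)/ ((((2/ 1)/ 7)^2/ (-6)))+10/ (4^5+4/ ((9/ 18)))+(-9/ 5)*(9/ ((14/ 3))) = -58.59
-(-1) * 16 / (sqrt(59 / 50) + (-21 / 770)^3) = 574992000 / 2090441979271 + 2834497600000 * sqrt(118) / 2090441979271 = 14.73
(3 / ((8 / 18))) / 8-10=-293 / 32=-9.16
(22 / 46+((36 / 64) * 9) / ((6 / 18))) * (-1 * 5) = -28825 / 368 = -78.33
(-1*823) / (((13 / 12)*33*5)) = -4.60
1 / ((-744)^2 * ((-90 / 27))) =-1 / 1845120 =-0.00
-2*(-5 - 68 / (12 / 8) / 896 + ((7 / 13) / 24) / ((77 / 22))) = 10.09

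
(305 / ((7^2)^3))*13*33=130845 / 117649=1.11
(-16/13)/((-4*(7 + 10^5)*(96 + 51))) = 4/191113377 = 0.00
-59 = -59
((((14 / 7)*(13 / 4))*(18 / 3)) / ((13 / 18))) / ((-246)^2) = 3 / 3362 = 0.00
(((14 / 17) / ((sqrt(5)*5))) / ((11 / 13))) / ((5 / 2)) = 364*sqrt(5) / 23375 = 0.03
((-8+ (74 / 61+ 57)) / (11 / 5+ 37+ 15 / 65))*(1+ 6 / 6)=398190 / 156343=2.55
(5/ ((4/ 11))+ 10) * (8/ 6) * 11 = 1045/ 3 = 348.33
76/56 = 19/14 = 1.36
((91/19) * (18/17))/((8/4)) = 819/323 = 2.54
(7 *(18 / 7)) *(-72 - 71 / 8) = -5823 / 4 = -1455.75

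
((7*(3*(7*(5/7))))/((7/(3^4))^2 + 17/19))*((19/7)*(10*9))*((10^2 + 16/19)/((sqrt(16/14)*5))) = 8061074235*sqrt(14)/56234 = 536361.95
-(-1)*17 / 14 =17 / 14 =1.21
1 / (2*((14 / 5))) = 5 / 28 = 0.18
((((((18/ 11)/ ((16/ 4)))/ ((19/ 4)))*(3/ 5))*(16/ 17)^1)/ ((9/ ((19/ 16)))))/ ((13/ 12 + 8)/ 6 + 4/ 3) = 432/ 191675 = 0.00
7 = 7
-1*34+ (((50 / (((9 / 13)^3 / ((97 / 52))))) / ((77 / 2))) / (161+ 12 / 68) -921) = -29375250815 / 30760884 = -954.95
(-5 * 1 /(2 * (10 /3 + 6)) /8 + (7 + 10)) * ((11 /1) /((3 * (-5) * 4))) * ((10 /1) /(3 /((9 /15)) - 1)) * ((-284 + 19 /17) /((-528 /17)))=-1740629 /24576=-70.83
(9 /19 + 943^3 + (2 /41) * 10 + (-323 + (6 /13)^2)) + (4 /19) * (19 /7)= 772782207119567 /921557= 838561485.75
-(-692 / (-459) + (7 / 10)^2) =-91691 / 45900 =-2.00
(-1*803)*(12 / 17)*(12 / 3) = -38544 / 17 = -2267.29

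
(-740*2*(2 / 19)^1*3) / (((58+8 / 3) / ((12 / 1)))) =-159840 / 1729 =-92.45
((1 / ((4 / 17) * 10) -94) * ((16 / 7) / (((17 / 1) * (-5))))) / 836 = 197 / 65450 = 0.00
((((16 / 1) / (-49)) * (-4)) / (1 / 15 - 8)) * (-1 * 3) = 2880 / 5831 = 0.49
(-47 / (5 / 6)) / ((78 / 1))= -47 / 65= -0.72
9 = 9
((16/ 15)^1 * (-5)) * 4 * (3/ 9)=-64/ 9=-7.11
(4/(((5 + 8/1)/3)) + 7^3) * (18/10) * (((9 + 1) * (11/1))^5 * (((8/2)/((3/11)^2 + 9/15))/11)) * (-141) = -9854219484450000/13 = -758016883419230.77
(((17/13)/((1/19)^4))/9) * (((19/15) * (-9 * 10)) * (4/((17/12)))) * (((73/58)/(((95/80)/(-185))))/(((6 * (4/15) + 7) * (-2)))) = -1126390467200/16211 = -69483095.87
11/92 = 0.12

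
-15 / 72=-5 / 24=-0.21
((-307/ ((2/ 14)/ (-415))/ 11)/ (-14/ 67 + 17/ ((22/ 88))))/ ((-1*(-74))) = 59752945/ 3697188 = 16.16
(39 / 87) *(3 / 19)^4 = 1053 / 3779309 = 0.00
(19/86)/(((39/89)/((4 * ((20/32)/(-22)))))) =-8455/147576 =-0.06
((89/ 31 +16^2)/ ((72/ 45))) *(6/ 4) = 120375/ 496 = 242.69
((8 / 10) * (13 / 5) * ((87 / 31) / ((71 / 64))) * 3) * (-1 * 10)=-1737216 / 11005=-157.86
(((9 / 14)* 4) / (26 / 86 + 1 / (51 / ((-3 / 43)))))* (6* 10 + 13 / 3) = 549.67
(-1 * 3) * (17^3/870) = -16.94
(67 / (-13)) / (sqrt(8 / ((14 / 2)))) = -4.82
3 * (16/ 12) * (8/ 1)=32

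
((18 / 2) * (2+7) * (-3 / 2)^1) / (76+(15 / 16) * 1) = -1944 / 1231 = -1.58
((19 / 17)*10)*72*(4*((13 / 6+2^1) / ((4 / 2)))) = 114000 / 17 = 6705.88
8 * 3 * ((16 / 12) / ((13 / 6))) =192 / 13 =14.77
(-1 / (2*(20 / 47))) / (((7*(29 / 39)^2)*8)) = -0.04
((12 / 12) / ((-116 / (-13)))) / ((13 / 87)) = 0.75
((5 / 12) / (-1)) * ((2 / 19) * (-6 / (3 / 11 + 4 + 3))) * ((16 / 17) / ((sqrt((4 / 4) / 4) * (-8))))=-11 / 1292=-0.01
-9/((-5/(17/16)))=153/80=1.91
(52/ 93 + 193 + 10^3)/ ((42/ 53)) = 1506.16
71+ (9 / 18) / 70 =9941 / 140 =71.01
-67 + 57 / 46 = -3025 / 46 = -65.76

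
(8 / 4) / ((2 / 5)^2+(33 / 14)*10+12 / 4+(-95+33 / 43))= -0.03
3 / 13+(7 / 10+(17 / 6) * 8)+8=12323 / 390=31.60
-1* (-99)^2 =-9801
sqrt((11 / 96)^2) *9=1.03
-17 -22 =-39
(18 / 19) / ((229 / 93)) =1674 / 4351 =0.38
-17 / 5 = -3.40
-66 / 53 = -1.25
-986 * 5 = -4930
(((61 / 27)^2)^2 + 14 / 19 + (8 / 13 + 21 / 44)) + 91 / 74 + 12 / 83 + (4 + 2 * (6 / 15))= 3020392948316327 / 88685885599740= 34.06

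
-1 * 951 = -951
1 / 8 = 0.12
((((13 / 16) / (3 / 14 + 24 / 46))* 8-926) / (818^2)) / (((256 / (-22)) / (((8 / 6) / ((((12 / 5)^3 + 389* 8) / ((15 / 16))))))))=1494411875 / 31724840600813568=0.00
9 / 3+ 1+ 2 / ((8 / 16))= 8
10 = 10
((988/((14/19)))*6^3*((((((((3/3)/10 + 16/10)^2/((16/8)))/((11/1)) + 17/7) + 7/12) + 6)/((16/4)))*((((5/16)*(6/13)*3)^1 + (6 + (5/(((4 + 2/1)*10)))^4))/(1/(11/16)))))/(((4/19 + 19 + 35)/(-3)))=-102535094912269/632832000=-162025.77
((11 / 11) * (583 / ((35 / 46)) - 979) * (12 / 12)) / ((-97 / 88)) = 655336 / 3395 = 193.03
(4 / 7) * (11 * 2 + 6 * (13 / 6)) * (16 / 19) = 320 / 19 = 16.84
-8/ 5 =-1.60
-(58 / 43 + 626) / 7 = -26976 / 301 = -89.62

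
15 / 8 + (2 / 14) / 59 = 6203 / 3304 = 1.88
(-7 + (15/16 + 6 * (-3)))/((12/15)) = -1925/64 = -30.08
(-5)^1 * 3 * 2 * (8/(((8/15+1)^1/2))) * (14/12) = -8400/23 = -365.22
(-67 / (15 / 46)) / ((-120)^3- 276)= 1541 / 12962070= 0.00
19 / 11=1.73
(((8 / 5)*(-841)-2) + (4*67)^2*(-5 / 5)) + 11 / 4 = -1463377 / 20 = -73168.85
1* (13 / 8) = 13 / 8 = 1.62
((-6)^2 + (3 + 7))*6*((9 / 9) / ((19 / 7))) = 1932 / 19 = 101.68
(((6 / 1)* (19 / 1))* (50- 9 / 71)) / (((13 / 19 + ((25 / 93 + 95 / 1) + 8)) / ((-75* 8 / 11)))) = -2983.28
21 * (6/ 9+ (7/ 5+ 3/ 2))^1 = 749/ 10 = 74.90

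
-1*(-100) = 100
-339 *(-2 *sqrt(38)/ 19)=678 *sqrt(38)/ 19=219.97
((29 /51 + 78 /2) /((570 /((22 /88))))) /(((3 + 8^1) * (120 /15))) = 1009 /5116320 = 0.00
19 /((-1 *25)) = -19 /25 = -0.76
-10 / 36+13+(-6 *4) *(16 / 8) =-635 / 18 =-35.28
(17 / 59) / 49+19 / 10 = 55099 / 28910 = 1.91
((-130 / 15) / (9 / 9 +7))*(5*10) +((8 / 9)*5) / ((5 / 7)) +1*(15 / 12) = -1681 / 36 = -46.69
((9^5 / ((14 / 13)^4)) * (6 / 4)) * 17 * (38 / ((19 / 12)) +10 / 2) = 2494331265231 / 76832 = 32464744.71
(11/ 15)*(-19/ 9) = -209/ 135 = -1.55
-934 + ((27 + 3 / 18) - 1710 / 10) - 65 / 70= -22654 / 21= -1078.76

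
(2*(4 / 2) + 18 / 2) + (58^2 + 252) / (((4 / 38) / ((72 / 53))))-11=2473450 / 53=46668.87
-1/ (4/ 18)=-9/ 2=-4.50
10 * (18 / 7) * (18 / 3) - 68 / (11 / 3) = 10452 / 77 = 135.74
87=87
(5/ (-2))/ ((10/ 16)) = -4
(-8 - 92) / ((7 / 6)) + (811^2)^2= 3028178396287 / 7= 432596913755.29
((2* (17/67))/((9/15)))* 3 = 170/67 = 2.54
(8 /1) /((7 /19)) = 152 /7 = 21.71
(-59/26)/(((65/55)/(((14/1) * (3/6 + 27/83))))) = -622391/28054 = -22.19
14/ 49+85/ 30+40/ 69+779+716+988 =800717/ 322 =2486.70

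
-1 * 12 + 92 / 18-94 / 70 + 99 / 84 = -8887 / 1260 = -7.05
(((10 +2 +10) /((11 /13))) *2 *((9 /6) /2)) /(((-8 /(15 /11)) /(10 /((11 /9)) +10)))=-14625 /121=-120.87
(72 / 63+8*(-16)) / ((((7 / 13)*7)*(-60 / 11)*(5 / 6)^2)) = 380952 / 42875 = 8.89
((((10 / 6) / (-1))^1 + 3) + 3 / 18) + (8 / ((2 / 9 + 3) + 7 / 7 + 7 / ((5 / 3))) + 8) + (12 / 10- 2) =36573 / 3790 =9.65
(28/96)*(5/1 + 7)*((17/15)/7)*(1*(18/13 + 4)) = 119/39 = 3.05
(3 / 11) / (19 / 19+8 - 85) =-3 / 836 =-0.00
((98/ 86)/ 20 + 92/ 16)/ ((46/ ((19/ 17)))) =47443/ 336260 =0.14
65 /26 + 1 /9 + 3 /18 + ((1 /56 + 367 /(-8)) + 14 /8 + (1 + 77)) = 9241 /252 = 36.67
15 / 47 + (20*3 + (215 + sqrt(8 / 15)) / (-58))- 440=-1045115 / 2726- sqrt(30) / 435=-383.40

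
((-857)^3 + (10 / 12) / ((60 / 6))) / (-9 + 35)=-581005655 / 24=-24208568.96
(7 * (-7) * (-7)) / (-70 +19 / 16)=-5488 / 1101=-4.98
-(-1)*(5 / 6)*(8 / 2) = 10 / 3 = 3.33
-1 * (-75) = 75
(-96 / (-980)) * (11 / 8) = 33 / 245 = 0.13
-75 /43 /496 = -75 /21328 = -0.00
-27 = -27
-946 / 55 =-17.20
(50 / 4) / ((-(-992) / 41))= 1025 / 1984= 0.52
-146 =-146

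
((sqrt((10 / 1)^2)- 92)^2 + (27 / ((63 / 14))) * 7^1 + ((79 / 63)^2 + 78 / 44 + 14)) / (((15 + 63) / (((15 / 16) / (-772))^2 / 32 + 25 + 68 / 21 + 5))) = 2018494932889333430377 / 698300288482148352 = 2890.58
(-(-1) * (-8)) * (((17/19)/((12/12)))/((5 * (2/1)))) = -68/95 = -0.72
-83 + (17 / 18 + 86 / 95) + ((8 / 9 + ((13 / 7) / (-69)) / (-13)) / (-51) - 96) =-177.17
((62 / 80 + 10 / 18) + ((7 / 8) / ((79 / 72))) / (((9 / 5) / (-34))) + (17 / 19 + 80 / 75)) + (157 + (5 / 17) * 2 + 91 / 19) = 1383488251 / 9186120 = 150.61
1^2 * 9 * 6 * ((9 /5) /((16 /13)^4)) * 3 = 127.08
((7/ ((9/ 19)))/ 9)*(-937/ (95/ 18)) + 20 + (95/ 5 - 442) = -31253/ 45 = -694.51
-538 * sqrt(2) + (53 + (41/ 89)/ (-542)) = 2556573/ 48238-538 * sqrt(2) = -707.85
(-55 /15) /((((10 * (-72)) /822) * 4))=1507 /1440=1.05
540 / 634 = 270 / 317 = 0.85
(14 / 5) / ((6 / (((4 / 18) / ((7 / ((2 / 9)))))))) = 4 / 1215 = 0.00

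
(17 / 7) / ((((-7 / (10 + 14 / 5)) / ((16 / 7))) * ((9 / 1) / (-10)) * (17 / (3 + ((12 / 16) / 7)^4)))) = 4917464 / 2470629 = 1.99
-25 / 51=-0.49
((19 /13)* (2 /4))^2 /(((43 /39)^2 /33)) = 107217 /7396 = 14.50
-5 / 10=-1 / 2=-0.50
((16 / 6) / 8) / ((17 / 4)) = 4 / 51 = 0.08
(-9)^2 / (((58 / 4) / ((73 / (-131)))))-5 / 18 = -3.39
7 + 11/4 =39/4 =9.75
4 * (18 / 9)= 8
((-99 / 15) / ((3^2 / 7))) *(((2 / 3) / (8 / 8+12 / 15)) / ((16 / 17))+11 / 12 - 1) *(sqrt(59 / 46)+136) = -87703 / 405 - 5159 *sqrt(2714) / 149040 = -218.35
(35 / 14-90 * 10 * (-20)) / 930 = 7201 / 372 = 19.36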